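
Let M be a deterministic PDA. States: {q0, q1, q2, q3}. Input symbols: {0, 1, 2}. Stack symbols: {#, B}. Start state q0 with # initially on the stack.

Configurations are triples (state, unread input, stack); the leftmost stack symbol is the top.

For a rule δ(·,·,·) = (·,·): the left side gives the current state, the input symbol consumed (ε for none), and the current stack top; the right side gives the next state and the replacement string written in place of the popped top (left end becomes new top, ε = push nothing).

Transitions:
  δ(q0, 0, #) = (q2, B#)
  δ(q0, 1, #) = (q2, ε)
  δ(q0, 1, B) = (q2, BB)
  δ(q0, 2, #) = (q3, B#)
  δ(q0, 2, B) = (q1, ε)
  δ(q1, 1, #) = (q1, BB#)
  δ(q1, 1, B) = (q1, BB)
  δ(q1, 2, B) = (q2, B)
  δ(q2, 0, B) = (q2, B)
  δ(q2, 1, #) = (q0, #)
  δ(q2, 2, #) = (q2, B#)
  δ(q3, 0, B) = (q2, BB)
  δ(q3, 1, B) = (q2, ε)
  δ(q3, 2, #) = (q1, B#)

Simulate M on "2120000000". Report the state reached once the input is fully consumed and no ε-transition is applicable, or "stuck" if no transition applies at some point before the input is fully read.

(q0, 2120000000, #)
  read 2, top #: go to q3, push B# → (q3, 120000000, B#)
  read 1, top B: go to q2, push ε → (q2, 20000000, #)
  read 2, top #: go to q2, push B# → (q2, 0000000, B#)
  read 0, top B: go to q2, push B → (q2, 000000, B#)
  read 0, top B: go to q2, push B → (q2, 00000, B#)
  read 0, top B: go to q2, push B → (q2, 0000, B#)
  read 0, top B: go to q2, push B → (q2, 000, B#)
  read 0, top B: go to q2, push B → (q2, 00, B#)
  read 0, top B: go to q2, push B → (q2, 0, B#)
  read 0, top B: go to q2, push B → (q2, ε, B#)
All input consumed; M is in state q2.

q2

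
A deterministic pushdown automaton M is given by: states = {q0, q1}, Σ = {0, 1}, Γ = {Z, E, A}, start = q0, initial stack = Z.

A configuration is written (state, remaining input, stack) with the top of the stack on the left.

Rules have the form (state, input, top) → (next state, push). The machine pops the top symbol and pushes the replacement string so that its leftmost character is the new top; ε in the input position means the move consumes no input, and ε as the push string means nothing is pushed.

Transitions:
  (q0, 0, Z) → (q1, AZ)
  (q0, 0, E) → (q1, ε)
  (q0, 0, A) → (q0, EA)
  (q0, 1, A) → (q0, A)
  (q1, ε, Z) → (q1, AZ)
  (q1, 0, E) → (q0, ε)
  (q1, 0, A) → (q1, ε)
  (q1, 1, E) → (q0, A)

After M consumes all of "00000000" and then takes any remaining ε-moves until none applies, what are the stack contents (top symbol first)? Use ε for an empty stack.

(q0, 00000000, Z) ⊢ (q1, 0000000, AZ) ⊢ (q1, 000000, Z) ⊢ (q1, 000000, AZ) ⊢ (q1, 00000, Z) ⊢ (q1, 00000, AZ) ⊢ (q1, 0000, Z) ⊢ (q1, 0000, AZ) ⊢ (q1, 000, Z) ⊢ (q1, 000, AZ) ⊢ (q1, 00, Z) ⊢ (q1, 00, AZ) ⊢ (q1, 0, Z) ⊢ (q1, 0, AZ) ⊢ (q1, ε, Z) ⊢ (q1, ε, AZ)
All input consumed in state q1 with stack AZ.

AZ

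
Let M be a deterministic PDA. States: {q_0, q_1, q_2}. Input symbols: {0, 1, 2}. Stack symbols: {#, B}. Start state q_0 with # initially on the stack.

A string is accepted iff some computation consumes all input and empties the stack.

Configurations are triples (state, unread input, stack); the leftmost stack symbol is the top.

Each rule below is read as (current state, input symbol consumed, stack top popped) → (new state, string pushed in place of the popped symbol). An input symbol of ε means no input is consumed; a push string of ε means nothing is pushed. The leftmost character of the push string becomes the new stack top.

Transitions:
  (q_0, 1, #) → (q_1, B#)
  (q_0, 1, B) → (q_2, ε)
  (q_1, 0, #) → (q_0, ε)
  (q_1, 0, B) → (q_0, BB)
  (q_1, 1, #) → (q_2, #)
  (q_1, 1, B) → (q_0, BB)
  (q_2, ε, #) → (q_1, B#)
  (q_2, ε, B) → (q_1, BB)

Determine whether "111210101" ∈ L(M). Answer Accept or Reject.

Reject

(q_0, 111210101, #)
  read 1, top #: go to q_1, push B# → (q_1, 11210101, B#)
  read 1, top B: go to q_0, push BB → (q_0, 1210101, BB#)
  read 1, top B: go to q_2, push ε → (q_2, 210101, B#)
  ε-move, top B: go to q_1, push BB → (q_1, 210101, BB#)
No transition applies at (q_1, 210101, BB#); input not fully consumed.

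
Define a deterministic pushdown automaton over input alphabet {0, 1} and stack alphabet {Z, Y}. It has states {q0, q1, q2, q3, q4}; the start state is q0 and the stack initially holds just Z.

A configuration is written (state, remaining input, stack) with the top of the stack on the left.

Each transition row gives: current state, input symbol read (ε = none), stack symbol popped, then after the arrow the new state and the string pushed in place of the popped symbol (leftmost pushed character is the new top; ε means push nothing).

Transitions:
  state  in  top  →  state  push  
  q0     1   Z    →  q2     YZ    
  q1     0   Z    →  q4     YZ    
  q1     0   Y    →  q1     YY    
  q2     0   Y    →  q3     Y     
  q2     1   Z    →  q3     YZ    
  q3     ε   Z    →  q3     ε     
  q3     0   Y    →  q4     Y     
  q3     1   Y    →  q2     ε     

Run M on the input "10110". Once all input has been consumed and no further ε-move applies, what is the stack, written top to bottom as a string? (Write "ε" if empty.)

(q0, 10110, Z)
  read 1, top Z: go to q2, push YZ → (q2, 0110, YZ)
  read 0, top Y: go to q3, push Y → (q3, 110, YZ)
  read 1, top Y: go to q2, push ε → (q2, 10, Z)
  read 1, top Z: go to q3, push YZ → (q3, 0, YZ)
  read 0, top Y: go to q4, push Y → (q4, ε, YZ)
All input consumed in state q4 with stack YZ.

YZ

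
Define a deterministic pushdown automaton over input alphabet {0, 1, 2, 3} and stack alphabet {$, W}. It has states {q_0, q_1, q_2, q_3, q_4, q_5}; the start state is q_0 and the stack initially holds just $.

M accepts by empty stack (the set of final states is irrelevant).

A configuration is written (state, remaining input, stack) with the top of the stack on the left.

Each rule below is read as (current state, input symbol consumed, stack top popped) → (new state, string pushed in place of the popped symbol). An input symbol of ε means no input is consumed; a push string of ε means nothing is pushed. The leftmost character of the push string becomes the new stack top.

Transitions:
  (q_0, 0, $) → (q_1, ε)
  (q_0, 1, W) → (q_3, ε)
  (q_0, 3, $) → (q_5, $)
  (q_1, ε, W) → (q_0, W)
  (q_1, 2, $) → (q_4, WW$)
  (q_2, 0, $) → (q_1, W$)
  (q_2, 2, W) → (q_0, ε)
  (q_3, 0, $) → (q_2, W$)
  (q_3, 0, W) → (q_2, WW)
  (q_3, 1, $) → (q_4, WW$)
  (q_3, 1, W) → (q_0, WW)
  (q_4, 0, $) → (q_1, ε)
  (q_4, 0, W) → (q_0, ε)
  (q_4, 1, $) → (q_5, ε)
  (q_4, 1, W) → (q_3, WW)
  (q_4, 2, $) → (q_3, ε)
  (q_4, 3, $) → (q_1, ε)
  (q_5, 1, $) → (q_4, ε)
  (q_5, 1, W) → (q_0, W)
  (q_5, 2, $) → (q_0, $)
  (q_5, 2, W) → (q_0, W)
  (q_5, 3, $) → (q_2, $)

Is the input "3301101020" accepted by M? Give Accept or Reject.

Accept

(q_0, 3301101020, $)
  read 3, top $: go to q_5, push $ → (q_5, 301101020, $)
  read 3, top $: go to q_2, push $ → (q_2, 01101020, $)
  read 0, top $: go to q_1, push W$ → (q_1, 1101020, W$)
  ε-move, top W: go to q_0, push W → (q_0, 1101020, W$)
  read 1, top W: go to q_3, push ε → (q_3, 101020, $)
  read 1, top $: go to q_4, push WW$ → (q_4, 01020, WW$)
  read 0, top W: go to q_0, push ε → (q_0, 1020, W$)
  read 1, top W: go to q_3, push ε → (q_3, 020, $)
  read 0, top $: go to q_2, push W$ → (q_2, 20, W$)
  read 2, top W: go to q_0, push ε → (q_0, 0, $)
  read 0, top $: go to q_1, push ε → (q_1, ε, ε)
All input consumed and the stack is empty.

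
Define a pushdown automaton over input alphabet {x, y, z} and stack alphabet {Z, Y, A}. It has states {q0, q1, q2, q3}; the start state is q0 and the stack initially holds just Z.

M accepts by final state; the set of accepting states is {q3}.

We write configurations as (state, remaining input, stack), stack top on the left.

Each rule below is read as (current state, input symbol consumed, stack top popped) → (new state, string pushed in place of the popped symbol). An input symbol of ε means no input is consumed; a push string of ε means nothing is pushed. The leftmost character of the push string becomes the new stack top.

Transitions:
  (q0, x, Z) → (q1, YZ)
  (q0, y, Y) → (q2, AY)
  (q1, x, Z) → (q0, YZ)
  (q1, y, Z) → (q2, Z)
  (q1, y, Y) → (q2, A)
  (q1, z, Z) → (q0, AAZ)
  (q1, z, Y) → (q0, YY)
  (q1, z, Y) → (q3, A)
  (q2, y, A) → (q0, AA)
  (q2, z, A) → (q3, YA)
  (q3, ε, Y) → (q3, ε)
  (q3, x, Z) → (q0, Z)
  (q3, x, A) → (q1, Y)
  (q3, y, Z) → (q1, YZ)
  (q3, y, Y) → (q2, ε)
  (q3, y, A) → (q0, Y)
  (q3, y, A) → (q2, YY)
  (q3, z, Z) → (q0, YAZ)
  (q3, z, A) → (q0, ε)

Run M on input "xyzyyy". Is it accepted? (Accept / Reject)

No computation consumes all input and reaches a final state.

Reject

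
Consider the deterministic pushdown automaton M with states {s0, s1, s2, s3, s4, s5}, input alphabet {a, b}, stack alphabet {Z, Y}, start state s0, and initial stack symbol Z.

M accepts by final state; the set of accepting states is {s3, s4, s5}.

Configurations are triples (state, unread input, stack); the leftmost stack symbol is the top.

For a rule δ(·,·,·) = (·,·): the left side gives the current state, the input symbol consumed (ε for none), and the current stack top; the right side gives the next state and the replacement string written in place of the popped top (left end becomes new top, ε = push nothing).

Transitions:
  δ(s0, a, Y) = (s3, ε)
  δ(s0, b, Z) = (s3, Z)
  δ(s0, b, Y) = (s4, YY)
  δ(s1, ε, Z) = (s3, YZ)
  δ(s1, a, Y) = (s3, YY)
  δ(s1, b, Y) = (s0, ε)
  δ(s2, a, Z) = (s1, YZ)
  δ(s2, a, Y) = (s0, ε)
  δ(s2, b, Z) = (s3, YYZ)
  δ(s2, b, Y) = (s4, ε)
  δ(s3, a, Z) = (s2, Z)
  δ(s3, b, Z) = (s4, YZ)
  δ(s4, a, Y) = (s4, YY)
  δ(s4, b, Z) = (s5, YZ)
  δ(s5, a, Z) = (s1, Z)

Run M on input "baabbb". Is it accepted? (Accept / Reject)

Accept

(s0, baabbb, Z)
  read b, top Z: go to s3, push Z → (s3, aabbb, Z)
  read a, top Z: go to s2, push Z → (s2, abbb, Z)
  read a, top Z: go to s1, push YZ → (s1, bbb, YZ)
  read b, top Y: go to s0, push ε → (s0, bb, Z)
  read b, top Z: go to s3, push Z → (s3, b, Z)
  read b, top Z: go to s4, push YZ → (s4, ε, YZ)
All input consumed; state s4 ∈ F.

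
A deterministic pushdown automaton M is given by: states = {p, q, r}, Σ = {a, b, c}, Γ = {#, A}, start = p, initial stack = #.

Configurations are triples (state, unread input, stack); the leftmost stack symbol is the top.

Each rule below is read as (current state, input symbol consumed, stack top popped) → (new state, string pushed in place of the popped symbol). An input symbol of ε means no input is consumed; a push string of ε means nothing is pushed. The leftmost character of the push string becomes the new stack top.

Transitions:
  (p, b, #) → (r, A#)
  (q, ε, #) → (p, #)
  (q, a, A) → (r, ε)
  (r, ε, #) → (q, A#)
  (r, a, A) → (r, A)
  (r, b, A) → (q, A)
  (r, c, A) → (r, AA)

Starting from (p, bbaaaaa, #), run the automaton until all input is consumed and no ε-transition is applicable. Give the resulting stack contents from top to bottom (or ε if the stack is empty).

A#

(p, bbaaaaa, #) ⊢ (r, baaaaa, A#) ⊢ (q, aaaaa, A#) ⊢ (r, aaaa, #) ⊢ (q, aaaa, A#) ⊢ (r, aaa, #) ⊢ (q, aaa, A#) ⊢ (r, aa, #) ⊢ (q, aa, A#) ⊢ (r, a, #) ⊢ (q, a, A#) ⊢ (r, ε, #) ⊢ (q, ε, A#)
All input consumed in state q with stack A#.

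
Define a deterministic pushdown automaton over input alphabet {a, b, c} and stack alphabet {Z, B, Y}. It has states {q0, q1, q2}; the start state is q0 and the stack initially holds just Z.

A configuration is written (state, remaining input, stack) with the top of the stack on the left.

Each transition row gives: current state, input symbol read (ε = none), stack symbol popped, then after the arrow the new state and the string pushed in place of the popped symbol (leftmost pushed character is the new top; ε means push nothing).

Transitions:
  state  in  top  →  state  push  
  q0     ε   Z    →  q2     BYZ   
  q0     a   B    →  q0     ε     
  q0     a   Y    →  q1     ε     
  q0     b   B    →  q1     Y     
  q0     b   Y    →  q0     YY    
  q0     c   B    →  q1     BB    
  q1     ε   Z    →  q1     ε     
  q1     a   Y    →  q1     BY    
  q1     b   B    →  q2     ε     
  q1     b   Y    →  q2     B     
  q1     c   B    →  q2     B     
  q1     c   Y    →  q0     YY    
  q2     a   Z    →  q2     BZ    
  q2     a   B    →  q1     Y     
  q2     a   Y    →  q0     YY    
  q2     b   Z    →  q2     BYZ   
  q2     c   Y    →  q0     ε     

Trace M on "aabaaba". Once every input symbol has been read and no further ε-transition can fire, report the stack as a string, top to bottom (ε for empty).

(q0, aabaaba, Z) ⊢ (q2, aabaaba, BYZ) ⊢ (q1, abaaba, YYZ) ⊢ (q1, baaba, BYYZ) ⊢ (q2, aaba, YYZ) ⊢ (q0, aba, YYYZ) ⊢ (q1, ba, YYZ) ⊢ (q2, a, BYZ) ⊢ (q1, ε, YYZ)
All input consumed in state q1 with stack YYZ.

YYZ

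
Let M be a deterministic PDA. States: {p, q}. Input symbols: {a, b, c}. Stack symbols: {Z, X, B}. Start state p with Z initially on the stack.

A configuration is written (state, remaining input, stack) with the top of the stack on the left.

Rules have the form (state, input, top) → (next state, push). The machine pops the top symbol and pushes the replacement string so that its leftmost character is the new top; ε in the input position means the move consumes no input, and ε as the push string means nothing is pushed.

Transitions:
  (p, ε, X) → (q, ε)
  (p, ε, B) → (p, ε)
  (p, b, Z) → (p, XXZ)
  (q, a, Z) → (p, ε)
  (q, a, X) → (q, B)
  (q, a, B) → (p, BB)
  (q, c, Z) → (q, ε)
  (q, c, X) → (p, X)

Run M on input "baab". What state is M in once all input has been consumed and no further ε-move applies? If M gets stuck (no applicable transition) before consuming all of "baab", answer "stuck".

q

(p, baab, Z)
  read b, top Z: go to p, push XXZ → (p, aab, XXZ)
  ε-move, top X: go to q, push ε → (q, aab, XZ)
  read a, top X: go to q, push B → (q, ab, BZ)
  read a, top B: go to p, push BB → (p, b, BBZ)
  ε-move, top B: go to p, push ε → (p, b, BZ)
  ε-move, top B: go to p, push ε → (p, b, Z)
  read b, top Z: go to p, push XXZ → (p, ε, XXZ)
  ε-move, top X: go to q, push ε → (q, ε, XZ)
All input consumed; M is in state q.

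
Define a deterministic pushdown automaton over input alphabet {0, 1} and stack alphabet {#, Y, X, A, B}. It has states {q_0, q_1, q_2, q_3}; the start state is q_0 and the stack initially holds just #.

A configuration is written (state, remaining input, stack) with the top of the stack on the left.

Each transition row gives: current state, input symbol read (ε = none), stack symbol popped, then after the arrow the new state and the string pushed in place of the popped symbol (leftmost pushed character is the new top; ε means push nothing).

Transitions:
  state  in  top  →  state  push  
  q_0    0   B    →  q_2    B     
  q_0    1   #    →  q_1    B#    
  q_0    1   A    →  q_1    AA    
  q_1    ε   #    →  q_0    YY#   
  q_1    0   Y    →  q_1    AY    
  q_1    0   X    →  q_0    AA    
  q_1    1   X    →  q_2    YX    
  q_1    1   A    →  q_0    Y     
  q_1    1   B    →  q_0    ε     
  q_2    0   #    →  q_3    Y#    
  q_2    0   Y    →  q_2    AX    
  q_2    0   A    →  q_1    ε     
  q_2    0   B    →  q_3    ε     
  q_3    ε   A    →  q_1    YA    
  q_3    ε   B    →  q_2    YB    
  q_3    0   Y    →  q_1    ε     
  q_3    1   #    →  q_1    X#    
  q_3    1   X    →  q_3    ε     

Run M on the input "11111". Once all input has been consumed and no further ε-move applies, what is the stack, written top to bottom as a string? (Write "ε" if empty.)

(q_0, 11111, #) ⊢ (q_1, 1111, B#) ⊢ (q_0, 111, #) ⊢ (q_1, 11, B#) ⊢ (q_0, 1, #) ⊢ (q_1, ε, B#)
All input consumed in state q_1 with stack B#.

B#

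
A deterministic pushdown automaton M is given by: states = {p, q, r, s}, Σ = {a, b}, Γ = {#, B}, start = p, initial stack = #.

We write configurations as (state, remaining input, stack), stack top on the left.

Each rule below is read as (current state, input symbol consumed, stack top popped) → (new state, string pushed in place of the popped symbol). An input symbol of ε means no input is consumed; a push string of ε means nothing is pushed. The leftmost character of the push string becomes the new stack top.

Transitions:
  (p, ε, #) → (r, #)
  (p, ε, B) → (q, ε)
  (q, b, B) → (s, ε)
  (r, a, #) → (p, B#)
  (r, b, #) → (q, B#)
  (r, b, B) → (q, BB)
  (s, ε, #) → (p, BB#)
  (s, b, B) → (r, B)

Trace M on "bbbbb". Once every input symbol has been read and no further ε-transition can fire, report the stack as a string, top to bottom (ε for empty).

B#

(p, bbbbb, #)
  ε-move, top #: go to r, push # → (r, bbbbb, #)
  read b, top #: go to q, push B# → (q, bbbb, B#)
  read b, top B: go to s, push ε → (s, bbb, #)
  ε-move, top #: go to p, push BB# → (p, bbb, BB#)
  ε-move, top B: go to q, push ε → (q, bbb, B#)
  read b, top B: go to s, push ε → (s, bb, #)
  ε-move, top #: go to p, push BB# → (p, bb, BB#)
  ε-move, top B: go to q, push ε → (q, bb, B#)
  read b, top B: go to s, push ε → (s, b, #)
  ε-move, top #: go to p, push BB# → (p, b, BB#)
  ε-move, top B: go to q, push ε → (q, b, B#)
  read b, top B: go to s, push ε → (s, ε, #)
  ε-move, top #: go to p, push BB# → (p, ε, BB#)
  ε-move, top B: go to q, push ε → (q, ε, B#)
All input consumed in state q with stack B#.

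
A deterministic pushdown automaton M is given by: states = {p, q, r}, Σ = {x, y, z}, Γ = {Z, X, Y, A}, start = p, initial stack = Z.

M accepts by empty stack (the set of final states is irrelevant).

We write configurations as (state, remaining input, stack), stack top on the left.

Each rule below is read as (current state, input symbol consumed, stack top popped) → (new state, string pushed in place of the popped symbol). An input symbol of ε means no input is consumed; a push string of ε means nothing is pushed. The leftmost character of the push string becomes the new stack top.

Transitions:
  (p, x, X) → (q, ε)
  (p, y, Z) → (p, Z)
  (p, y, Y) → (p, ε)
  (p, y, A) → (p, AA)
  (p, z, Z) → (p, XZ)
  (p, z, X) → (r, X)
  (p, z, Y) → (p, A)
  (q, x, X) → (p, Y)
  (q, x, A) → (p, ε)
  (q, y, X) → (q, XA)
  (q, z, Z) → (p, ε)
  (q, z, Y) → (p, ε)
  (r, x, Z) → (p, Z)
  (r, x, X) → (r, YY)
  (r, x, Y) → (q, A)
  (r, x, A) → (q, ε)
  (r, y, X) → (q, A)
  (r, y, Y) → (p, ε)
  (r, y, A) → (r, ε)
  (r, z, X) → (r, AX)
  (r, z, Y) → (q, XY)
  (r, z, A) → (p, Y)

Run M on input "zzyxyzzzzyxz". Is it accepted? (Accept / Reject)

(p, zzyxyzzzzyxz, Z) ⊢ (p, zyxyzzzzyxz, XZ) ⊢ (r, yxyzzzzyxz, XZ) ⊢ (q, xyzzzzyxz, AZ) ⊢ (p, yzzzzyxz, Z) ⊢ (p, zzzzyxz, Z) ⊢ (p, zzzyxz, XZ) ⊢ (r, zzyxz, XZ) ⊢ (r, zyxz, AXZ) ⊢ (p, yxz, YXZ) ⊢ (p, xz, XZ) ⊢ (q, z, Z) ⊢ (p, ε, ε)
All input consumed and the stack is empty.

Accept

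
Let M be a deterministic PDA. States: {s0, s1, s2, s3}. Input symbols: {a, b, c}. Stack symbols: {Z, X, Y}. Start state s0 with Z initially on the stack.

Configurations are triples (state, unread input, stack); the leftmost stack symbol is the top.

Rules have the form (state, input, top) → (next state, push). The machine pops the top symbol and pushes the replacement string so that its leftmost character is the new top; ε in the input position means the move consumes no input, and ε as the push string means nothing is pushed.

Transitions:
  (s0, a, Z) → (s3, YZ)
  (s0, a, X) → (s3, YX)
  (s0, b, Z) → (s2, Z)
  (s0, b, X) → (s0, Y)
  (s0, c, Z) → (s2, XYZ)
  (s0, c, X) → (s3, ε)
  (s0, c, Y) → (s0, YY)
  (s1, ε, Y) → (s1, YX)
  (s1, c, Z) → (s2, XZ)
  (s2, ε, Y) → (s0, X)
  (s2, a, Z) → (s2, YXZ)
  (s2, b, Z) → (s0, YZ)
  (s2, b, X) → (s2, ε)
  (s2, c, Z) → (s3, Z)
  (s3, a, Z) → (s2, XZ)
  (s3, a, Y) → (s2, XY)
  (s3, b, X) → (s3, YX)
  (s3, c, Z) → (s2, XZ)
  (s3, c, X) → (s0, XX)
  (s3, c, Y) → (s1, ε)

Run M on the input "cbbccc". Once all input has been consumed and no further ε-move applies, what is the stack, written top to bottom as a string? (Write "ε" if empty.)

(s0, cbbccc, Z)
  read c, top Z: go to s2, push XYZ → (s2, bbccc, XYZ)
  read b, top X: go to s2, push ε → (s2, bccc, YZ)
  ε-move, top Y: go to s0, push X → (s0, bccc, XZ)
  read b, top X: go to s0, push Y → (s0, ccc, YZ)
  read c, top Y: go to s0, push YY → (s0, cc, YYZ)
  read c, top Y: go to s0, push YY → (s0, c, YYYZ)
  read c, top Y: go to s0, push YY → (s0, ε, YYYYZ)
All input consumed in state s0 with stack YYYYZ.

YYYYZ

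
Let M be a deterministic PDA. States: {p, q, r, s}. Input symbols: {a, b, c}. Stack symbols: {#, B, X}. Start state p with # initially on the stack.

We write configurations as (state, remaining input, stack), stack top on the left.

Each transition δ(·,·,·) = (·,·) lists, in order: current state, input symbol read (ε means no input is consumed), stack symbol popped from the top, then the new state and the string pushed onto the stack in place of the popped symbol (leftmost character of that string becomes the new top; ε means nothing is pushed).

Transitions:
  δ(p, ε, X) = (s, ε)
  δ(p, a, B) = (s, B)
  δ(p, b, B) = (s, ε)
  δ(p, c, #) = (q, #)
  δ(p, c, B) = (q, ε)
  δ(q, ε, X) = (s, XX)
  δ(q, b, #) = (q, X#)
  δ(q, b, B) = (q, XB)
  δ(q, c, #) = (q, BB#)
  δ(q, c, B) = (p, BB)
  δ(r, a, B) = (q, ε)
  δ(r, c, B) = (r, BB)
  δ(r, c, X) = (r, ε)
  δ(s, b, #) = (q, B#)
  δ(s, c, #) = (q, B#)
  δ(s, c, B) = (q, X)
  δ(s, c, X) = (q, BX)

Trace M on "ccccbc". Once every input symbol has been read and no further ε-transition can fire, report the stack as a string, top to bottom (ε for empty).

BXXBB#

(p, ccccbc, #) ⊢ (q, cccbc, #) ⊢ (q, ccbc, BB#) ⊢ (p, cbc, BBB#) ⊢ (q, bc, BB#) ⊢ (q, c, XBB#) ⊢ (s, c, XXBB#) ⊢ (q, ε, BXXBB#)
All input consumed in state q with stack BXXBB#.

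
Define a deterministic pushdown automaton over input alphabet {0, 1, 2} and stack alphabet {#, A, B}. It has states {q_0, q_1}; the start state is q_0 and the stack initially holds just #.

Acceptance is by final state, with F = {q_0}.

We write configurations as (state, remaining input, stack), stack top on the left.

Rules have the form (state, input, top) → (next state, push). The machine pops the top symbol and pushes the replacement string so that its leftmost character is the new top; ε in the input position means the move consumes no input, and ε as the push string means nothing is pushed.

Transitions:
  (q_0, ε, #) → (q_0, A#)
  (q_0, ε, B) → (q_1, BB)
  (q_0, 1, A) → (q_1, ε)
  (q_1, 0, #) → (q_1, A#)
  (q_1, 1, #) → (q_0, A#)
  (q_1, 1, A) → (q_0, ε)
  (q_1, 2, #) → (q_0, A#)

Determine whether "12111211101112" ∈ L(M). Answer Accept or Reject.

(q_0, 12111211101112, #) ⊢ (q_0, 12111211101112, A#) ⊢ (q_1, 2111211101112, #) ⊢ (q_0, 111211101112, A#) ⊢ (q_1, 11211101112, #) ⊢ (q_0, 1211101112, A#) ⊢ (q_1, 211101112, #) ⊢ (q_0, 11101112, A#) ⊢ (q_1, 1101112, #) ⊢ (q_0, 101112, A#) ⊢ (q_1, 01112, #) ⊢ (q_1, 1112, A#) ⊢ (q_0, 112, #) ⊢ (q_0, 112, A#) ⊢ (q_1, 12, #) ⊢ (q_0, 2, A#)
No transition applies at (q_0, 2, A#); input not fully consumed.

Reject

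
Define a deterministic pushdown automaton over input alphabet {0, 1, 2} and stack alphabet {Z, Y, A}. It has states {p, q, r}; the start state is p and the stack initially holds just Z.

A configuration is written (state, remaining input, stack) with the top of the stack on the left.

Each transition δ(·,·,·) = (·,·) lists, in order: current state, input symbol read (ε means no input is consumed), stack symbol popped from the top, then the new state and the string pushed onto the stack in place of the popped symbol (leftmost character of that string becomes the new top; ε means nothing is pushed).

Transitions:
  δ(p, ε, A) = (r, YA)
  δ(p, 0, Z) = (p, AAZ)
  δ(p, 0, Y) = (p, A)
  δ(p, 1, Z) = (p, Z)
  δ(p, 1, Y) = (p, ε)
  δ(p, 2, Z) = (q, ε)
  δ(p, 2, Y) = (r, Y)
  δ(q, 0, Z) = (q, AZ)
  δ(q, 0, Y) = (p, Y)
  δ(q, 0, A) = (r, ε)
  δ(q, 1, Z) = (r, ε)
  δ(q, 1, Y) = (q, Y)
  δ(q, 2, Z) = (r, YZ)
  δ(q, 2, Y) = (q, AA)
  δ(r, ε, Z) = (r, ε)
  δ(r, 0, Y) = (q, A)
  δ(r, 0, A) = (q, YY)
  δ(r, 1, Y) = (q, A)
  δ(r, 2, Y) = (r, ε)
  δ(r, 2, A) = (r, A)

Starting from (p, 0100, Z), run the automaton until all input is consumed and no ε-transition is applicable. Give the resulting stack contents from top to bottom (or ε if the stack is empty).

(p, 0100, Z)
  read 0, top Z: go to p, push AAZ → (p, 100, AAZ)
  ε-move, top A: go to r, push YA → (r, 100, YAAZ)
  read 1, top Y: go to q, push A → (q, 00, AAAZ)
  read 0, top A: go to r, push ε → (r, 0, AAZ)
  read 0, top A: go to q, push YY → (q, ε, YYAZ)
All input consumed in state q with stack YYAZ.

YYAZ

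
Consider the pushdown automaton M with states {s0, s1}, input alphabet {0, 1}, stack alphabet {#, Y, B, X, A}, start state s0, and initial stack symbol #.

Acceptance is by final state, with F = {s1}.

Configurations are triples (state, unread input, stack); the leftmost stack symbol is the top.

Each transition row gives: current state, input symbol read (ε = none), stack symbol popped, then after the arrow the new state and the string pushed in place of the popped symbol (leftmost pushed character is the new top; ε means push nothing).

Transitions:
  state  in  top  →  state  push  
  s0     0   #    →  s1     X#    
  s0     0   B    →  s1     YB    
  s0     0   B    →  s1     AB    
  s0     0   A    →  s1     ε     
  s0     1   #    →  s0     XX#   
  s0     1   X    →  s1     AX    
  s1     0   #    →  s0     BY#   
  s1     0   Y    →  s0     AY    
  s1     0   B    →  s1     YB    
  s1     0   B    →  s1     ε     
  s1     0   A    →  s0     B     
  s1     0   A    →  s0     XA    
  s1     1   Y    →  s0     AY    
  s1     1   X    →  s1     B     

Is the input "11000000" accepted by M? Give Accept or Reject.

Accept

One accepting computation: (s0, 11000000, #) ⊢ (s0, 1000000, XX#) ⊢ (s1, 000000, AXX#) ⊢ (s0, 00000, BXX#) ⊢ (s1, 0000, YBXX#) ⊢ (s0, 000, AYBXX#) ⊢ (s1, 00, YBXX#) ⊢ (s0, 0, AYBXX#) ⊢ (s1, ε, YBXX#)
All input consumed and state s1 ∈ F.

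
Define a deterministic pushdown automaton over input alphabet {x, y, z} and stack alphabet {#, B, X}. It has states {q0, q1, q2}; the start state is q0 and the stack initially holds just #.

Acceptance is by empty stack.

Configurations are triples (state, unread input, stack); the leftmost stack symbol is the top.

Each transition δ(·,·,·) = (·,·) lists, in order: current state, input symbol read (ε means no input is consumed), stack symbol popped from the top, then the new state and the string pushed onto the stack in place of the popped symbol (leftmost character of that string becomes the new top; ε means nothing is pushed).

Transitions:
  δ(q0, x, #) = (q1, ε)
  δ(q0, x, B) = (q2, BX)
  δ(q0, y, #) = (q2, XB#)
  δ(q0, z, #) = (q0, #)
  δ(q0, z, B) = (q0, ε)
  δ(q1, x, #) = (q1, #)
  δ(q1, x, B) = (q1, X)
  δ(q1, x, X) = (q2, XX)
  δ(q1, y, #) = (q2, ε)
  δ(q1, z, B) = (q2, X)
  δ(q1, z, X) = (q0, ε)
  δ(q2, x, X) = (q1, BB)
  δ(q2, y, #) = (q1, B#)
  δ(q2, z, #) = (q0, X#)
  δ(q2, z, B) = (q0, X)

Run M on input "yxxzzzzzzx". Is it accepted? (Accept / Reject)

(q0, yxxzzzzzzx, #)
  read y, top #: go to q2, push XB# → (q2, xxzzzzzzx, XB#)
  read x, top X: go to q1, push BB → (q1, xzzzzzzx, BBB#)
  read x, top B: go to q1, push X → (q1, zzzzzzx, XBB#)
  read z, top X: go to q0, push ε → (q0, zzzzzx, BB#)
  read z, top B: go to q0, push ε → (q0, zzzzx, B#)
  read z, top B: go to q0, push ε → (q0, zzzx, #)
  read z, top #: go to q0, push # → (q0, zzx, #)
  read z, top #: go to q0, push # → (q0, zx, #)
  read z, top #: go to q0, push # → (q0, x, #)
  read x, top #: go to q1, push ε → (q1, ε, ε)
All input consumed and the stack is empty.

Accept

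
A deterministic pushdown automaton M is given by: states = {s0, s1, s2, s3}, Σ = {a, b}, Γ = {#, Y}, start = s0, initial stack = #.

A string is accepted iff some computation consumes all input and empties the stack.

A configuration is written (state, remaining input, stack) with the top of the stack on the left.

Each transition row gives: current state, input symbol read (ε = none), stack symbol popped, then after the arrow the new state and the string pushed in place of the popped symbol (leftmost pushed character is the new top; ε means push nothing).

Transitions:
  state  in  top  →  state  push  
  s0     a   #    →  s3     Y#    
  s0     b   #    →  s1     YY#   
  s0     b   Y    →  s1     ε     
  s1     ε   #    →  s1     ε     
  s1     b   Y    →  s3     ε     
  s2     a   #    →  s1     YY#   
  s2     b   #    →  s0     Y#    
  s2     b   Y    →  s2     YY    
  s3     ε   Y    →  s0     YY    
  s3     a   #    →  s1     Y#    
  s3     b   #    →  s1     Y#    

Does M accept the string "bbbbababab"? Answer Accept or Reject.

Reject

(s0, bbbbababab, #)
  read b, top #: go to s1, push YY# → (s1, bbbababab, YY#)
  read b, top Y: go to s3, push ε → (s3, bbababab, Y#)
  ε-move, top Y: go to s0, push YY → (s0, bbababab, YY#)
  read b, top Y: go to s1, push ε → (s1, bababab, Y#)
  read b, top Y: go to s3, push ε → (s3, ababab, #)
  read a, top #: go to s1, push Y# → (s1, babab, Y#)
  read b, top Y: go to s3, push ε → (s3, abab, #)
  read a, top #: go to s1, push Y# → (s1, bab, Y#)
  read b, top Y: go to s3, push ε → (s3, ab, #)
  read a, top #: go to s1, push Y# → (s1, b, Y#)
  read b, top Y: go to s3, push ε → (s3, ε, #)
All input consumed; stack is #, not empty, and no further ε-move applies.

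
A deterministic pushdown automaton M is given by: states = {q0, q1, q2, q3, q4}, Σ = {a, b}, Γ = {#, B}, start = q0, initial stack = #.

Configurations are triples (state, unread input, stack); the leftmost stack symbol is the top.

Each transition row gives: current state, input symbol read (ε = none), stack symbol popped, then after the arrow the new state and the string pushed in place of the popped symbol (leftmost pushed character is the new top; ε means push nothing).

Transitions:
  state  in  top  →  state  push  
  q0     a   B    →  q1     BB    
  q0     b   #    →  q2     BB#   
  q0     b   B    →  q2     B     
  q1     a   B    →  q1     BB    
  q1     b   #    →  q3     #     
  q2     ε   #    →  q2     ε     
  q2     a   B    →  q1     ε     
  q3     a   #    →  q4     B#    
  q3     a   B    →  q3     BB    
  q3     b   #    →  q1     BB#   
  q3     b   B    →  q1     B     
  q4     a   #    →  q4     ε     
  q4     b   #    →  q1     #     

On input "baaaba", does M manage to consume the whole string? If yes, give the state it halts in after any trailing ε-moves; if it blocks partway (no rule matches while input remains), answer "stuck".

(q0, baaaba, #)
  read b, top #: go to q2, push BB# → (q2, aaaba, BB#)
  read a, top B: go to q1, push ε → (q1, aaba, B#)
  read a, top B: go to q1, push BB → (q1, aba, BB#)
  read a, top B: go to q1, push BB → (q1, ba, BBB#)
No transition for (q1, b, top B); M blocks with input ba remaining.

stuck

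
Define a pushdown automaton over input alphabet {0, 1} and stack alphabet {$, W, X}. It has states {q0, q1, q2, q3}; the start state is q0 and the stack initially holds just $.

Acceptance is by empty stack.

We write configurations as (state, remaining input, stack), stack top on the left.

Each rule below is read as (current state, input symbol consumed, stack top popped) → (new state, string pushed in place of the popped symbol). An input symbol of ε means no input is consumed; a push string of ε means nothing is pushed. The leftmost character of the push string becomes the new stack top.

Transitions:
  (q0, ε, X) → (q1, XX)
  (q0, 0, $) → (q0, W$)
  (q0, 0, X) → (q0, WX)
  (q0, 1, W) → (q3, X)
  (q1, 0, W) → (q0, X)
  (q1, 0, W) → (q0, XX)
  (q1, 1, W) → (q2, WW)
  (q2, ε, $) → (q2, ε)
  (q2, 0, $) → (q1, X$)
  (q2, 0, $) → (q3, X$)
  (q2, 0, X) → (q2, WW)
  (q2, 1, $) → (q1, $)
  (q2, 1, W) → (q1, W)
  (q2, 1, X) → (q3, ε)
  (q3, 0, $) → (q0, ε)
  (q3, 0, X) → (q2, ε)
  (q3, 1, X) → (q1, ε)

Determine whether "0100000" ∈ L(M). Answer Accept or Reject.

Accept

One accepting computation: (q0, 0100000, $) ⊢ (q0, 100000, W$) ⊢ (q3, 00000, X$) ⊢ (q2, 0000, $) ⊢ (q3, 000, X$) ⊢ (q2, 00, $) ⊢ (q3, 0, X$) ⊢ (q2, ε, $) ⊢ (q2, ε, ε)
All input consumed and the stack is empty.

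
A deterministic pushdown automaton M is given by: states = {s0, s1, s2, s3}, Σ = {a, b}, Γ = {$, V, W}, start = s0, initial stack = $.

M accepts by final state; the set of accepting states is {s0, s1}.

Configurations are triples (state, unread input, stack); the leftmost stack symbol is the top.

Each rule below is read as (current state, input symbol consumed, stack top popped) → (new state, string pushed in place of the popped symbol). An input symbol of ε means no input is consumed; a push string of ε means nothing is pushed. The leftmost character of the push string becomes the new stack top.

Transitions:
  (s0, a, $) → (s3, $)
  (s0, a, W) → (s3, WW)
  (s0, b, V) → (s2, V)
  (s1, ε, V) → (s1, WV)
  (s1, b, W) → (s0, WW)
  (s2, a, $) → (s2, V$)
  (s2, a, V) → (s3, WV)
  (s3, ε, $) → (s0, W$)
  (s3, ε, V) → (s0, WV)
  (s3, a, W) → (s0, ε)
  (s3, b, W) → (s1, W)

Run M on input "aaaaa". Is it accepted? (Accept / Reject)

(s0, aaaaa, $) ⊢ (s3, aaaa, $) ⊢ (s0, aaaa, W$) ⊢ (s3, aaa, WW$) ⊢ (s0, aa, W$) ⊢ (s3, a, WW$) ⊢ (s0, ε, W$)
All input consumed; state s0 ∈ F.

Accept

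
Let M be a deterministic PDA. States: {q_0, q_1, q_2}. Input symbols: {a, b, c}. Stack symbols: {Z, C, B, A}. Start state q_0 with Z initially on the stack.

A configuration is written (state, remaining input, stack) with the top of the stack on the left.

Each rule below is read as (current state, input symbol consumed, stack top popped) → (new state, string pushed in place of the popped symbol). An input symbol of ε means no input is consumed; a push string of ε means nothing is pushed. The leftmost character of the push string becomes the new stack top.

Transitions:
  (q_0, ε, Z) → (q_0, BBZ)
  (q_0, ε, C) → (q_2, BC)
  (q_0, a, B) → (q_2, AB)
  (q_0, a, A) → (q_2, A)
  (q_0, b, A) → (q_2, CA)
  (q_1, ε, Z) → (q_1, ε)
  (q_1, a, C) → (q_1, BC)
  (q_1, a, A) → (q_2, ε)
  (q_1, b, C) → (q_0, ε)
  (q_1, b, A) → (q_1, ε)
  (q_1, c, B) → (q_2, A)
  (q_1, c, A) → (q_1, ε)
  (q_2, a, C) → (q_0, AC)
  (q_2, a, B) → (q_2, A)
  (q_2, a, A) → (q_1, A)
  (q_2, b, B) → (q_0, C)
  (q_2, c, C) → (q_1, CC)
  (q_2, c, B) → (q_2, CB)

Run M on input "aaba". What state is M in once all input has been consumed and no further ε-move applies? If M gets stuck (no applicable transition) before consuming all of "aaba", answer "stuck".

(q_0, aaba, Z) ⊢ (q_0, aaba, BBZ) ⊢ (q_2, aba, ABBZ) ⊢ (q_1, ba, ABBZ) ⊢ (q_1, a, BBZ)
No transition for (q_1, a, top B); M blocks with input a remaining.

stuck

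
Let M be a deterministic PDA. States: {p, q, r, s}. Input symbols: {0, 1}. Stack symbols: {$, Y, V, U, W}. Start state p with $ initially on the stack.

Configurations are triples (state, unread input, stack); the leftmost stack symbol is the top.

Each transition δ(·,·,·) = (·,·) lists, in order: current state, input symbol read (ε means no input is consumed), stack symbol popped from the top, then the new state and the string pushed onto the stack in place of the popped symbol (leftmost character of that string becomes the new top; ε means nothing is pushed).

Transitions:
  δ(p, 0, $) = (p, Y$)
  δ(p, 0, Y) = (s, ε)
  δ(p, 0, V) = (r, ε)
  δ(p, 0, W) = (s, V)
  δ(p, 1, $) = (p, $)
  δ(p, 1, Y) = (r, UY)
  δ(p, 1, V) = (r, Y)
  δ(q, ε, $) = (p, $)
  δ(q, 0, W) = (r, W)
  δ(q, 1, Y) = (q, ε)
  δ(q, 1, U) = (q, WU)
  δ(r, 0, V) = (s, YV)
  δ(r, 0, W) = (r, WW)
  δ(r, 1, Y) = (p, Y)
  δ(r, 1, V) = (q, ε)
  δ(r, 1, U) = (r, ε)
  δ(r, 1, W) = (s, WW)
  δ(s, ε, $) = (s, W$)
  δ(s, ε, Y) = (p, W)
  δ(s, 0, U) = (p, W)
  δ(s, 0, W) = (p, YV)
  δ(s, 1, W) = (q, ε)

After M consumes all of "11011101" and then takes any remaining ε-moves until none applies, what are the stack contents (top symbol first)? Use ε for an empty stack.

(p, 11011101, $)
  read 1, top $: go to p, push $ → (p, 1011101, $)
  read 1, top $: go to p, push $ → (p, 011101, $)
  read 0, top $: go to p, push Y$ → (p, 11101, Y$)
  read 1, top Y: go to r, push UY → (r, 1101, UY$)
  read 1, top U: go to r, push ε → (r, 101, Y$)
  read 1, top Y: go to p, push Y → (p, 01, Y$)
  read 0, top Y: go to s, push ε → (s, 1, $)
  ε-move, top $: go to s, push W$ → (s, 1, W$)
  read 1, top W: go to q, push ε → (q, ε, $)
  ε-move, top $: go to p, push $ → (p, ε, $)
All input consumed in state p with stack $.

$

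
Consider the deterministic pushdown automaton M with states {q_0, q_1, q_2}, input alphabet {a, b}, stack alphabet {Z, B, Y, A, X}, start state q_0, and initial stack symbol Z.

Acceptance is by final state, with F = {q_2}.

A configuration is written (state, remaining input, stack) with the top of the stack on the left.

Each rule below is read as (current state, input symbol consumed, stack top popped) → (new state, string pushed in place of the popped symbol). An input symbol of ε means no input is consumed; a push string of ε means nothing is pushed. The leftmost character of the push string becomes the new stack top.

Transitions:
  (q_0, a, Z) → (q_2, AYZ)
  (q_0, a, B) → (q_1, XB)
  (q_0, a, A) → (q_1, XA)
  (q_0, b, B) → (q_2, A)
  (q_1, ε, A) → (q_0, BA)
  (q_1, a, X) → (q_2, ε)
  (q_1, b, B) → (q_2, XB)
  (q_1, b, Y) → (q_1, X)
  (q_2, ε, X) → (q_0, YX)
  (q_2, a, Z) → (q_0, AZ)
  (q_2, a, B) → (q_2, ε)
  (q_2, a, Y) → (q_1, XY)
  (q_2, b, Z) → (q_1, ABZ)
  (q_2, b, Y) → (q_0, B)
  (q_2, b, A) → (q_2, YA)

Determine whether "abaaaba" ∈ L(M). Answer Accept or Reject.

Reject

(q_0, abaaaba, Z)
  read a, top Z: go to q_2, push AYZ → (q_2, baaaba, AYZ)
  read b, top A: go to q_2, push YA → (q_2, aaaba, YAYZ)
  read a, top Y: go to q_1, push XY → (q_1, aaba, XYAYZ)
  read a, top X: go to q_2, push ε → (q_2, aba, YAYZ)
  read a, top Y: go to q_1, push XY → (q_1, ba, XYAYZ)
No transition applies at (q_1, ba, XYAYZ); input not fully consumed.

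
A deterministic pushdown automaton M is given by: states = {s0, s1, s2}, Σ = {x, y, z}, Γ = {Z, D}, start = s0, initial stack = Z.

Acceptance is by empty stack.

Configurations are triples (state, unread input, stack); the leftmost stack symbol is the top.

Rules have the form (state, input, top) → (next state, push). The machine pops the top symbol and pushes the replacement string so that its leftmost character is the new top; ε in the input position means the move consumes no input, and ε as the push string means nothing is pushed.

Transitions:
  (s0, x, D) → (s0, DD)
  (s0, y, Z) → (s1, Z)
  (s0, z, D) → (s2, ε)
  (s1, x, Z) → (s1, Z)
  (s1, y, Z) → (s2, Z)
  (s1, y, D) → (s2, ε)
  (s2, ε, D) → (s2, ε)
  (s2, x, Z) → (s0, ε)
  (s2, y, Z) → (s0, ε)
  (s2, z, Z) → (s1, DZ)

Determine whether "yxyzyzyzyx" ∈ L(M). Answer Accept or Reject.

(s0, yxyzyzyzyx, Z)
  read y, top Z: go to s1, push Z → (s1, xyzyzyzyx, Z)
  read x, top Z: go to s1, push Z → (s1, yzyzyzyx, Z)
  read y, top Z: go to s2, push Z → (s2, zyzyzyx, Z)
  read z, top Z: go to s1, push DZ → (s1, yzyzyx, DZ)
  read y, top D: go to s2, push ε → (s2, zyzyx, Z)
  read z, top Z: go to s1, push DZ → (s1, yzyx, DZ)
  read y, top D: go to s2, push ε → (s2, zyx, Z)
  read z, top Z: go to s1, push DZ → (s1, yx, DZ)
  read y, top D: go to s2, push ε → (s2, x, Z)
  read x, top Z: go to s0, push ε → (s0, ε, ε)
All input consumed and the stack is empty.

Accept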